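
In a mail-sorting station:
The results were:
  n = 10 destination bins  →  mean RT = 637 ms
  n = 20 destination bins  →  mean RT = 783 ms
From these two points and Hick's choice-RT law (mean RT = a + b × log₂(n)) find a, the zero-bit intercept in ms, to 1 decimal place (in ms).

152.0 ms

Slope: b = (783 − 637) / (log₂ 20 − log₂ 10) = 146/1.0000 = 146.000 ms/bit.
Intercept: a = 637 − 146.000·log₂(10) = 151.998 ms.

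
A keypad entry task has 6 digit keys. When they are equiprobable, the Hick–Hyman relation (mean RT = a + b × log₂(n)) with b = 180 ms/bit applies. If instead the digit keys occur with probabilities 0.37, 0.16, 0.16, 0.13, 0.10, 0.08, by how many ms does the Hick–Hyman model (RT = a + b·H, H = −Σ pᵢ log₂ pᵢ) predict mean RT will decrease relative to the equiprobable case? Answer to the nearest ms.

36 ms

Equiprobable entropy H₀ = log₂ 6 = 2.5850 bits.
Skewed entropy H = −Σ pᵢ log₂ pᵢ = 2.3831 bits.
ΔRT = b·(H₀ − H) = 180 × 0.2019 = 36.33 ms.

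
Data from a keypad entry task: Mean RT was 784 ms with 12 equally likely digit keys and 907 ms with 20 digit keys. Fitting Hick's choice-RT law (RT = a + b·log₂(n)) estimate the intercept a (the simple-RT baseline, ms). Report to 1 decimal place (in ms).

Slope: b = (907 − 784) / (log₂ 20 − log₂ 12) = 123/0.7370 = 166.901 ms/bit.
Intercept: a = 784 − 166.901·log₂(12) = 185.668 ms.

185.7 ms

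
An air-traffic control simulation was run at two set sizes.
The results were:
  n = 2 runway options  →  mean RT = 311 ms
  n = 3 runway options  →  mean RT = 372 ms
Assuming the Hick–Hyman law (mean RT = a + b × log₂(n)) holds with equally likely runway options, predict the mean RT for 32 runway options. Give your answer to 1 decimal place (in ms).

728.1 ms

Solve the two-equation system in a and b:
  b = (372 − 311) / (log₂ 3 − log₂ 2) = 61 / (1.5850 − 1) = 104.280 ms/bit
  a = 311 − 104.280 × 1 = 206.720 ms
Then RT(32) = 206.720 + 104.280 × log₂ 32 = 206.720 + 104.280 × 5 ≈ 728.121 ms.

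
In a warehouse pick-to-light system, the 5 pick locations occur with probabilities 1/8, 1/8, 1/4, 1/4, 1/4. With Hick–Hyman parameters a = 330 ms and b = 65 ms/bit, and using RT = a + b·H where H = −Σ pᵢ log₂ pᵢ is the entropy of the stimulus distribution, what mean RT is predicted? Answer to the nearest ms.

476 ms

Each term −pᵢ log₂ pᵢ: 0.125·3 + 0.125·3 + 0.25·2 + 0.25·2 + 0.25·2; summed, H = 2.250 bits.
Mean RT = a + bH = 330 + 65·2.250 = 476.25 ms.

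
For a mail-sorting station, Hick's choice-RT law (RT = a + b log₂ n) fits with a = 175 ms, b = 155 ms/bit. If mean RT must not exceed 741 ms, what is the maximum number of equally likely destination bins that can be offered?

Information budget: (741 − 175)/155 = 3.6516 bits, so n ≤ 2^3.6516 = 12.567 → at most 12.

12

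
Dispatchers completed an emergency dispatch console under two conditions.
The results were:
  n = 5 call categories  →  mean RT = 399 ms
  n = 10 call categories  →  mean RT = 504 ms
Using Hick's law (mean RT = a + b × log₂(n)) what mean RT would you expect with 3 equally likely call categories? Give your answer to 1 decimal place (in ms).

321.6 ms

Fit slope and intercept:
  b = (504 − 399) / (log₂ 10 − log₂ 5) = 105 / (3.3219 − 2.3219) = 105.000 ms/bit
  a = 399 − 105.000 × 2.3219 = 155.198 ms
Then RT(3) = 155.198 + 105.000 × log₂ 3 = 155.198 + 105.000 × 1.5850 ≈ 321.619 ms.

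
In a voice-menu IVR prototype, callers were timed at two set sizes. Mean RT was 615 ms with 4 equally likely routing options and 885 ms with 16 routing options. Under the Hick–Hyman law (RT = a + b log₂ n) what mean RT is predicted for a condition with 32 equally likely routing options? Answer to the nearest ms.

Solve the two-equation system in a and b:
  b = (885 − 615) / (log₂ 16 − log₂ 4) = 270 / (4 − 2) = 135 ms/bit
  a = 615 − 135 × 2 = 345 ms
Then RT(32) = 345 + 135 × log₂ 32 = 345 + 135 × 5 ≈ 1020.000 ms.

1020 ms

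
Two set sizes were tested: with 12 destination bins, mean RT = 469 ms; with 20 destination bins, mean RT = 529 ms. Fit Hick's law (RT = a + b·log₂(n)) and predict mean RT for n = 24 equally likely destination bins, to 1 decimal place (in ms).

Fit slope and intercept:
  b = (529 − 469) / (log₂ 20 − log₂ 12) = 60 / (4.3219 − 3.5850) = 81.415 ms/bit
  a = 469 − 81.415 × 3.5850 = 177.131 ms
Then RT(24) = 177.131 + 81.415 × log₂ 24 = 177.131 + 81.415 × 4.5850 ≈ 550.415 ms.

550.4 ms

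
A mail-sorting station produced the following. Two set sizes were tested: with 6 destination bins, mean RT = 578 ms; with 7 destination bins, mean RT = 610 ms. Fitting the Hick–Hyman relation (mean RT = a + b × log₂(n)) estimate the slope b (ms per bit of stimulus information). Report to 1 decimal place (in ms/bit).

143.9 ms/bit

b = (RT₂ − RT₁)/(log₂ n₂ − log₂ n₁) = (610 − 578)/(2.8074 − 2.5850) = 143.890 ms/bit.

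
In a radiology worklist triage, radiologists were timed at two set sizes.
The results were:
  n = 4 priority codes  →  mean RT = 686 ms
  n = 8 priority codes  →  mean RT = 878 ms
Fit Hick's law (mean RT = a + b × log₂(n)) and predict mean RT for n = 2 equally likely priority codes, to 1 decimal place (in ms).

494.0 ms

Fit slope and intercept:
  b = (878 − 686) / (log₂ 8 − log₂ 4) = 192 / (3 − 2) = 192.000 ms/bit
  a = 686 − 192.000 × 2 = 302.000 ms
Then RT(2) = 302.000 + 192.000 × log₂ 2 = 302.000 + 192.000 × 1 ≈ 494.000 ms.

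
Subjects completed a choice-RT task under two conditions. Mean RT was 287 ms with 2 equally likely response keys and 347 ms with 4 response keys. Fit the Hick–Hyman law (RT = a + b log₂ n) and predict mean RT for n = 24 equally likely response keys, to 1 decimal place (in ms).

With log₂ n on the abscissa the relation is linear; from the two conditions:
  b = (347 − 287) / (log₂ 4 − log₂ 2) = 60 / (2 − 1) = 60.000 ms/bit
  a = 287 − 60.000 × 1 = 227.000 ms
Then RT(24) = 227.000 + 60.000 × log₂ 24 = 227.000 + 60.000 × 4.5850 ≈ 502.098 ms.

502.1 ms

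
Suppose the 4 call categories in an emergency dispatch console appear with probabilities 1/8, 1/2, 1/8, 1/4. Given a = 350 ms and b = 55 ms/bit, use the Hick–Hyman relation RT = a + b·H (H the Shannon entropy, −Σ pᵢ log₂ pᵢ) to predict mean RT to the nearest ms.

446 ms

Each term −pᵢ log₂ pᵢ: 0.125·3 + 0.5·1 + 0.125·3 + 0.25·2; summed, H = 1.750 bits.
Mean RT = a + bH = 350 + 55·1.750 = 446.25 ms.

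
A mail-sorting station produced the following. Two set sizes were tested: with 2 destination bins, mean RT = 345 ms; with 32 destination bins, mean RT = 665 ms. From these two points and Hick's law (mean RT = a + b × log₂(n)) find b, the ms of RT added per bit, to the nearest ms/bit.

Slope: b = (665 − 345) / (log₂ 32 − log₂ 2) = 320/4.0000 = 80 ms/bit.

80 ms/bit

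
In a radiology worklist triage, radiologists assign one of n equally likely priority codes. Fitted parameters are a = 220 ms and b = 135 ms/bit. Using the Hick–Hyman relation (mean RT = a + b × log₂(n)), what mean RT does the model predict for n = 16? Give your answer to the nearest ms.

760 ms

log₂(16) = 4 bits, so RT = 220 + 135 × 4 ≈ 760.000 ms.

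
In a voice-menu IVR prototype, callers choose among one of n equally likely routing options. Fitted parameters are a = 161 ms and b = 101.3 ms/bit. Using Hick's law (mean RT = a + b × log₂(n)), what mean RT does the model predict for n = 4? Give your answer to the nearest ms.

log₂(4) = 2 bits, so RT = 161 + 101.3 × 2 ≈ 363.600 ms.

364 ms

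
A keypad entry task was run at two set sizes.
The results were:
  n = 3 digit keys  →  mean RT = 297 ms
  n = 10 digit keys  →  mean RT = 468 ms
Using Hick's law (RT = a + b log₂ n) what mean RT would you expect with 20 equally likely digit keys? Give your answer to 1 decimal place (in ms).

With log₂ n on the abscissa the relation is linear; from the two conditions:
  b = (468 − 297) / (log₂ 10 − log₂ 3) = 171 / (3.3219 − 1.5850) = 98.448 ms/bit
  a = 297 − 98.448 × 1.5850 = 140.964 ms
Then RT(20) = 140.964 + 98.448 × log₂ 20 = 140.964 + 98.448 × 4.3219 ≈ 566.448 ms.

566.4 ms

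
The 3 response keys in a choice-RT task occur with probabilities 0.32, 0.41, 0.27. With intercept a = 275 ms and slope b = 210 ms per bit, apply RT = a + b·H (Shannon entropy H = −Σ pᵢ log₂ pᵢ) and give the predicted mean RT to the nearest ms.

603 ms

H = 0.32·log₂(1/0.32) + 0.41·log₂(1/0.41) + 0.27·log₂(1/0.27) = 1.5634 bits.
RT = 275 + 210 × 1.5634 = 603.32 ms.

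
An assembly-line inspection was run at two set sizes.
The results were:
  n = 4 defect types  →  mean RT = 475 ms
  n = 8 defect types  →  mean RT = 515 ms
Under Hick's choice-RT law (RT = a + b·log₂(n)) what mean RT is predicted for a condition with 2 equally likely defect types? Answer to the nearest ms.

With log₂ n on the abscissa the relation is linear; from the two conditions:
  b = (515 − 475) / (log₂ 8 − log₂ 4) = 40 / (3 − 2) = 40 ms/bit
  a = 475 − 40 × 2 = 395 ms
Then RT(2) = 395 + 40 × log₂ 2 = 395 + 40 × 1 ≈ 435.000 ms.

435 ms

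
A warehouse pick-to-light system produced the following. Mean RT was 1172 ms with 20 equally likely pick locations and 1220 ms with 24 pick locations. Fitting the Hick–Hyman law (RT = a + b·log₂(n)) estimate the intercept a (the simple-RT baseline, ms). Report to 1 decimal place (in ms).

Slope: b = (1220 − 1172) / (log₂ 24 − log₂ 20) = 48/0.2630 = 182.486 ms/bit.
Intercept: a = 1172 − 182.486·log₂(20) = 383.310 ms.

383.3 ms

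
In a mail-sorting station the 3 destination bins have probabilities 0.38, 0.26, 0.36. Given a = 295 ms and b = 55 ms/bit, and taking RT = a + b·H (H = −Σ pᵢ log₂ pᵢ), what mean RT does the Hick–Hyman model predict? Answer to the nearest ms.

Entropy contributions −pᵢ log₂ pᵢ: 0.5305, 0.5053, 0.5306; sum H = 1.5664 bits.
RT = a + bH = 295 + 55·1.5664 = 381.15 ms.

381 ms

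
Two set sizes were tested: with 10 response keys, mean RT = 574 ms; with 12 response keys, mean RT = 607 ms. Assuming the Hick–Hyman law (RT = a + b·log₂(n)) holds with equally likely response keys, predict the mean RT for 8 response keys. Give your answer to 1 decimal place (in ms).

533.6 ms

RT is linear in log₂ n, so two points fix the line:
  b = (607 − 574) / (log₂ 12 − log₂ 10) = 33 / (3.5850 − 3.3219) = 125.459 ms/bit
  a = 574 − 125.459 × 3.3219 = 157.235 ms
Then RT(8) = 157.235 + 125.459 × log₂ 8 = 157.235 + 125.459 × 3 ≈ 533.611 ms.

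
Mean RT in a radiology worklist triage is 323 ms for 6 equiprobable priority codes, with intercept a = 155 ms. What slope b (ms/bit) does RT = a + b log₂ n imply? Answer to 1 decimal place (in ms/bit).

65.0 ms/bit

6 alternatives carry log₂ 6 = 2.5850 bits; the choice cost is 323 − 155 = 168 ms, so b = 168/2.5850 = 64.991 ms/bit.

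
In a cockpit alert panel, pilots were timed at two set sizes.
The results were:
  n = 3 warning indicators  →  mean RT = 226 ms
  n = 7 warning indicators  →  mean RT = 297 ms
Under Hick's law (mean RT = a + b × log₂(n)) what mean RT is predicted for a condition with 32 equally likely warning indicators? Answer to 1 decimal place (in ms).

Solve the two-equation system in a and b:
  b = (297 − 226) / (log₂ 7 − log₂ 3) = 71 / (2.8074 − 1.5850) = 58.083 ms/bit
  a = 226 − 58.083 × 1.5850 = 133.941 ms
Then RT(32) = 133.941 + 58.083 × log₂ 32 = 133.941 + 58.083 × 5 ≈ 424.355 ms.

424.4 ms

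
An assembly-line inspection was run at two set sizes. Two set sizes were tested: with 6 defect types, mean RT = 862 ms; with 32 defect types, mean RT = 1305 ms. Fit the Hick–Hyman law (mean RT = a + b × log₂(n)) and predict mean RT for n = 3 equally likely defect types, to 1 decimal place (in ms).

678.6 ms

Solve the two-equation system in a and b:
  b = (1305 − 862) / (log₂ 32 − log₂ 6) = 443 / (5 − 2.5850) = 183.434 ms/bit
  a = 862 − 183.434 × 2.5850 = 387.830 ms
Then RT(3) = 387.830 + 183.434 × log₂ 3 = 387.830 + 183.434 × 1.5850 ≈ 678.566 ms.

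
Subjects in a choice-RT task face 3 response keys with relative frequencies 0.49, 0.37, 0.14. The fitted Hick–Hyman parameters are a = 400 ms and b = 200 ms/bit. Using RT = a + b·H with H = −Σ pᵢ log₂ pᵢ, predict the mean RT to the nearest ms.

686 ms

Entropy contributions −pᵢ log₂ pᵢ: 0.5043, 0.5307, 0.3971; sum H = 1.4321 bits.
RT = a + bH = 400 + 200·1.4321 = 686.42 ms.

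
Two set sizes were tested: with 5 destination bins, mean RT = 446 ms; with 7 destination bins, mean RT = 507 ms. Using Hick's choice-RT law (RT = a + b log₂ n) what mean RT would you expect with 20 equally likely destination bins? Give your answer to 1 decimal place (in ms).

697.3 ms

With log₂ n on the abscissa the relation is linear; from the two conditions:
  b = (507 − 446) / (log₂ 7 − log₂ 5) = 61 / (2.8074 − 2.3219) = 125.663 ms/bit
  a = 446 − 125.663 × 2.3219 = 154.220 ms
Then RT(20) = 154.220 + 125.663 × log₂ 20 = 154.220 + 125.663 × 4.3219 ≈ 697.325 ms.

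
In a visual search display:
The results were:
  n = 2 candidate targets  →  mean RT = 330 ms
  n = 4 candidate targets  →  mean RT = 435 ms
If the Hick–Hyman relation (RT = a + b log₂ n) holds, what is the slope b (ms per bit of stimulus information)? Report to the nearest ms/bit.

b = (RT₂ − RT₁)/(log₂ n₂ − log₂ n₁) = (435 − 330)/(2 − 1) = 105 ms/bit.

105 ms/bit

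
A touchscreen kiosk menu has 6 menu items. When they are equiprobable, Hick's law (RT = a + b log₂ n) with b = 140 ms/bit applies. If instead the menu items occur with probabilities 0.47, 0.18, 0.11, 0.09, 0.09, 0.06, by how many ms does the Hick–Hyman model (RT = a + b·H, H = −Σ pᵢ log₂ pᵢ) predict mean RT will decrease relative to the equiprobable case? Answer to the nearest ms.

The RT saving is b·ΔH. Equiprobable H₀ = log₂(6) = 2.5850 bits; with the given probabilities H = 2.1764 bits.
b·(H₀ − H) = 140 × (2.5850 − 2.1764) = 57.20 ms.

57 ms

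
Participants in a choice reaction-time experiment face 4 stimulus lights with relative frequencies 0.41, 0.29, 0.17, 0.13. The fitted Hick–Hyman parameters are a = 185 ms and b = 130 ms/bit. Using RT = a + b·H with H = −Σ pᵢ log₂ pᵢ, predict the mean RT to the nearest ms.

427 ms

H = 0.41·log₂(1/0.41) + 0.29·log₂(1/0.29) + 0.17·log₂(1/0.17) + 0.13·log₂(1/0.13) = 1.8625 bits.
RT = 185 + 130 × 1.8625 = 427.13 ms.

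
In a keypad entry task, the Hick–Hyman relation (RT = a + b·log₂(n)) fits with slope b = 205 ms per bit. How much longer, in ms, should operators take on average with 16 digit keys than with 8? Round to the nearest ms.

Only the slope matters, since a is common to both: ΔRT = b·log₂(n₂/n₁).
log₂(16) − log₂(8) = log₂(16/8) = log₂(2) = 1.
ΔRT = 205 × 1.0000 = 205.000 ms.

205 ms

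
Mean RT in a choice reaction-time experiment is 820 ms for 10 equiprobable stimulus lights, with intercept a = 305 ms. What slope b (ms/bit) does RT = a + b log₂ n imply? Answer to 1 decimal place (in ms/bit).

155.0 ms/bit

log₂(10) = 3.3219 bits.
b = (RT − a)/log₂ n = (820 − 305) / 3.3219 = 155.030 ms/bit.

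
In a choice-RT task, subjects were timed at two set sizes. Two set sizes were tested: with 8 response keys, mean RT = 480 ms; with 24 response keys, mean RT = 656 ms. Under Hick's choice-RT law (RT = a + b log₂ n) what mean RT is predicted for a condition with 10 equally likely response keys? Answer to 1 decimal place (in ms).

Fit slope and intercept:
  b = (656 − 480) / (log₂ 24 − log₂ 8) = 176 / (4.5850 − 3) = 111.044 ms/bit
  a = 480 − 111.044 × 3 = 146.869 ms
Then RT(10) = 146.869 + 111.044 × log₂ 10 = 146.869 + 111.044 × 3.3219 ≈ 515.748 ms.

515.7 ms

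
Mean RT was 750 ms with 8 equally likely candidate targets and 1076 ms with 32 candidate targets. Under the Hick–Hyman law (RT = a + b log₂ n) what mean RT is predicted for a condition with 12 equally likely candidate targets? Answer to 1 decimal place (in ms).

Solve the two-equation system in a and b:
  b = (1076 − 750) / (log₂ 32 − log₂ 8) = 326 / (5 − 3) = 163.000 ms/bit
  a = 750 − 163.000 × 3 = 261.000 ms
Then RT(12) = 261.000 + 163.000 × log₂ 12 = 261.000 + 163.000 × 3.5850 ≈ 845.349 ms.

845.3 ms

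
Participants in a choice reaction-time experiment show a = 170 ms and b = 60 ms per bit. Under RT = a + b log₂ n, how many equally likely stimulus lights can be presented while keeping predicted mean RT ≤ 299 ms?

60·log₂ n ≤ 299 − 170 = 129, giving log₂ n ≤ 2.1500 and n ≤ 4.438. The largest whole number is 4.

4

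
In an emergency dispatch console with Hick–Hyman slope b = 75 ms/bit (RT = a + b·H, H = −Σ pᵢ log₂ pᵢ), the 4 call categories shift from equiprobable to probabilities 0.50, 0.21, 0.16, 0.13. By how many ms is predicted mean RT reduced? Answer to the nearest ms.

17 ms

Equiprobable entropy H₀ = log₂ 4 = 2.0000 bits.
Skewed entropy H = −Σ pᵢ log₂ pᵢ = 1.7785 bits.
ΔRT = b·(H₀ − H) = 75 × 0.2215 = 16.61 ms.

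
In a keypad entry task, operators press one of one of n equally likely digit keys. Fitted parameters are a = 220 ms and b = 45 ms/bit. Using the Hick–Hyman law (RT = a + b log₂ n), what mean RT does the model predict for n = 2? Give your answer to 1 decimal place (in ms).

265.0 ms

log₂(2) = 1 bits, so RT = 220 + 45 × 1 ≈ 265.000 ms.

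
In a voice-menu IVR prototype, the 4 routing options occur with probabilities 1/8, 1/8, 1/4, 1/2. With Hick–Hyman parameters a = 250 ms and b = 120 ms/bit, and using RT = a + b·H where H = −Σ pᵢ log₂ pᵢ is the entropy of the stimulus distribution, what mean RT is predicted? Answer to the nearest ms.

460 ms

H = −Σ pᵢ log₂ pᵢ = 0.125·3 + 0.125·3 + 0.25·2 + 0.5·1 = 1.750 bits.
RT = 250 + 120 × 1.750 = 460.00 ms.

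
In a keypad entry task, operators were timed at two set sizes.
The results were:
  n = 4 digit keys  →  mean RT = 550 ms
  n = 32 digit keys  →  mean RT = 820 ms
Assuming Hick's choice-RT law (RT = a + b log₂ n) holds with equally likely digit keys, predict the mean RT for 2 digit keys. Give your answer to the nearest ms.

Solve the two-equation system in a and b:
  b = (820 − 550) / (log₂ 32 − log₂ 4) = 270 / (5 − 2) = 90 ms/bit
  a = 550 − 90 × 2 = 370 ms
Then RT(2) = 370 + 90 × log₂ 2 = 370 + 90 × 1 ≈ 460.000 ms.

460 ms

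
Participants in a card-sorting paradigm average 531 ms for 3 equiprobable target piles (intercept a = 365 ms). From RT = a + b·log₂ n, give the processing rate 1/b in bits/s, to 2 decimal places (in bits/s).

b = (531 − 365)/log₂ 3 = 166/1.5850 = 104.734 ms per bit = 0.10473 s/bit; the reciprocal is 9.548 bits/s.

9.55 bits/s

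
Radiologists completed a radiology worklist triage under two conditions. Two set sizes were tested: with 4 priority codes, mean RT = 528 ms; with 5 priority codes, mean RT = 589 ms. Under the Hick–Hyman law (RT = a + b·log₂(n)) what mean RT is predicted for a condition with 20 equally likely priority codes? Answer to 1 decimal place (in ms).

With log₂ n on the abscissa the relation is linear; from the two conditions:
  b = (589 − 528) / (log₂ 5 − log₂ 4) = 61 / (2.3219 − 2) = 189.483 ms/bit
  a = 528 − 189.483 × 2 = 149.033 ms
Then RT(20) = 149.033 + 189.483 × log₂ 20 = 149.033 + 189.483 × 4.3219 ≈ 967.967 ms.

968.0 ms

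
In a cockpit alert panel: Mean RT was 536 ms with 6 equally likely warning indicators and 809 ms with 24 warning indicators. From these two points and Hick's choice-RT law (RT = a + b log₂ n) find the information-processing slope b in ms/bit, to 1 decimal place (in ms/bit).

136.5 ms/bit

The slope on a log₂ axis is (809 − 536) / (4.5850 − 2.5850) = 136.500 ms/bit.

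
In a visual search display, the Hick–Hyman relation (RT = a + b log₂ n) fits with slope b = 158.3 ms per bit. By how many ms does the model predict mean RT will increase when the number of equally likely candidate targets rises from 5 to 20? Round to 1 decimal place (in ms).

316.6 ms

The intercept a cancels: ΔRT = b·(log₂ n₂ − log₂ n₁) = b·log₂(n₂/n₁).
log₂(20) − log₂(5) = log₂(20/5) = log₂(4) = 2.
ΔRT = 158.3 × 2.0000 = 316.600 ms.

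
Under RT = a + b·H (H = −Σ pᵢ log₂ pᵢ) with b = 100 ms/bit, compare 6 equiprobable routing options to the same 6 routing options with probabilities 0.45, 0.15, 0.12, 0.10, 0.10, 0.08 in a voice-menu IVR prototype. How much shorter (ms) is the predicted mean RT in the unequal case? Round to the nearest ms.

The RT saving is b·ΔH. Equiprobable H₀ = log₂(6) = 2.5850 bits; with the given probabilities H = 2.2519 bits.
b·(H₀ − H) = 100 × (2.5850 − 2.2519) = 33.31 ms.

33 ms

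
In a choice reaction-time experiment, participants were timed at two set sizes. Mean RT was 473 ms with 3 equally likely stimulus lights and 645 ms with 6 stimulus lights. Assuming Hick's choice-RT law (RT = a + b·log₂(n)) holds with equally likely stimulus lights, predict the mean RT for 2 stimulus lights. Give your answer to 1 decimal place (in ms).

With log₂ n on the abscissa the relation is linear; from the two conditions:
  b = (645 − 473) / (log₂ 6 − log₂ 3) = 172 / (2.5850 − 1.5850) = 172.000 ms/bit
  a = 473 − 172.000 × 1.5850 = 200.386 ms
Then RT(2) = 200.386 + 172.000 × log₂ 2 = 200.386 + 172.000 × 1 ≈ 372.386 ms.

372.4 ms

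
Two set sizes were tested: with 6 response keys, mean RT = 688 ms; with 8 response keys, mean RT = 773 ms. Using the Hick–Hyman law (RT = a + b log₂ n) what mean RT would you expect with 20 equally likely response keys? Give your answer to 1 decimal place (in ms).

Solve the two-equation system in a and b:
  b = (773 − 688) / (log₂ 8 − log₂ 6) = 85 / (3 − 2.5850) = 204.801 ms/bit
  a = 688 − 204.801 × 2.5850 = 158.598 ms
Then RT(20) = 158.598 + 204.801 × log₂ 20 = 158.598 + 204.801 × 4.3219 ≈ 1043.732 ms.

1043.7 ms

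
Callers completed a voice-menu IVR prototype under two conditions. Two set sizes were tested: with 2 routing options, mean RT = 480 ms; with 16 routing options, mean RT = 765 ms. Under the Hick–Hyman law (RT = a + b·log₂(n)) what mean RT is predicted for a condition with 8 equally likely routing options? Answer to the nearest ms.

670 ms

RT is linear in log₂ n, so two points fix the line:
  b = (765 − 480) / (log₂ 16 − log₂ 2) = 285 / (4 − 1) = 95 ms/bit
  a = 480 − 95 × 1 = 385 ms
Then RT(8) = 385 + 95 × log₂ 8 = 385 + 95 × 3 ≈ 670.000 ms.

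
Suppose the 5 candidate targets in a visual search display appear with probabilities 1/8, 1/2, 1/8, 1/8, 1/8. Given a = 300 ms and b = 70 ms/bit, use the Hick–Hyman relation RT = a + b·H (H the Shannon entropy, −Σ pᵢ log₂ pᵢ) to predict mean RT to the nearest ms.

440 ms

Each term −pᵢ log₂ pᵢ: 0.125·3 + 0.5·1 + 0.125·3 + 0.125·3 + 0.125·3; summed, H = 2.000 bits.
Mean RT = a + bH = 300 + 70·2.000 = 440.00 ms.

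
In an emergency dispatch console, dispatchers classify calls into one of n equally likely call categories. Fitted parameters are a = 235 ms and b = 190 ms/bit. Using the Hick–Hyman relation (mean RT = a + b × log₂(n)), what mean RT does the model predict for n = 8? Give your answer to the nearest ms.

log₂(8) = 3 bits, so RT = 235 + 190 × 3 ≈ 805.000 ms.

805 ms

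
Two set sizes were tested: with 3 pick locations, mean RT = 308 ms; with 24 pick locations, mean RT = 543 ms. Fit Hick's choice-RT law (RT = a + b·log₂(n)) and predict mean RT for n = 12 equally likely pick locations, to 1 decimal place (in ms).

Solve the two-equation system in a and b:
  b = (543 − 308) / (log₂ 24 − log₂ 3) = 235 / (4.5850 − 1.5850) = 78.333 ms/bit
  a = 308 − 78.333 × 1.5850 = 183.845 ms
Then RT(12) = 183.845 + 78.333 × log₂ 12 = 183.845 + 78.333 × 3.5850 ≈ 464.667 ms.

464.7 ms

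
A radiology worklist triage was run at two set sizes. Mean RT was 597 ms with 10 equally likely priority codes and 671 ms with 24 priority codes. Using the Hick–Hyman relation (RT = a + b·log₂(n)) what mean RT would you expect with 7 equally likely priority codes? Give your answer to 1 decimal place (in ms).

Fit slope and intercept:
  b = (671 − 597) / (log₂ 24 − log₂ 10) = 74 / (4.5850 − 3.3219) = 58.589 ms/bit
  a = 597 − 58.589 × 3.3219 = 402.371 ms
Then RT(7) = 402.371 + 58.589 × log₂ 7 = 402.371 + 58.589 × 2.8074 ≈ 566.852 ms.

566.9 ms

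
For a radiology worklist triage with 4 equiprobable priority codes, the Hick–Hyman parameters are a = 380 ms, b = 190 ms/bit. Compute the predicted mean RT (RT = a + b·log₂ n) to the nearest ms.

log₂(4) = 2 bits, so RT = 380 + 190 × 2 ≈ 760.000 ms.

760 ms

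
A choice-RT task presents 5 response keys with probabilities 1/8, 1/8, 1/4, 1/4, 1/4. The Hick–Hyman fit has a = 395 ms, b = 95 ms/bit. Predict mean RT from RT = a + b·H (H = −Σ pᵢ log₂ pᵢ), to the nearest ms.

Each term −pᵢ log₂ pᵢ: 0.125·3 + 0.125·3 + 0.25·2 + 0.25·2 + 0.25·2; summed, H = 2.250 bits.
Mean RT = a + bH = 395 + 95·2.250 = 608.75 ms.

609 ms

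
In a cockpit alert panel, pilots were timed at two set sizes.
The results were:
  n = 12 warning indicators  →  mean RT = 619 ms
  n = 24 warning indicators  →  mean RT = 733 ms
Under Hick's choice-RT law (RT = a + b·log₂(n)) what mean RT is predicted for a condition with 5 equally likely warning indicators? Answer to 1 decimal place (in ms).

475.0 ms

Solve the two-equation system in a and b:
  b = (733 − 619) / (log₂ 24 − log₂ 12) = 114 / (4.5850 − 3.5850) = 114.000 ms/bit
  a = 619 − 114.000 × 3.5850 = 210.314 ms
Then RT(5) = 210.314 + 114.000 × log₂ 5 = 210.314 + 114.000 × 2.3219 ≈ 475.014 ms.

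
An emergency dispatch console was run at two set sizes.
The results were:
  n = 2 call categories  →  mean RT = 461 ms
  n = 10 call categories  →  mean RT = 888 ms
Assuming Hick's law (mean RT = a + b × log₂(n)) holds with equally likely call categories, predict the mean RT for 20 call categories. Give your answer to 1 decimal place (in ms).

1071.9 ms

RT is linear in log₂ n, so two points fix the line:
  b = (888 − 461) / (log₂ 10 − log₂ 2) = 427 / (3.3219 − 1) = 183.899 ms/bit
  a = 461 − 183.899 × 1 = 277.101 ms
Then RT(20) = 277.101 + 183.899 × log₂ 20 = 277.101 + 183.899 × 4.3219 ≈ 1071.899 ms.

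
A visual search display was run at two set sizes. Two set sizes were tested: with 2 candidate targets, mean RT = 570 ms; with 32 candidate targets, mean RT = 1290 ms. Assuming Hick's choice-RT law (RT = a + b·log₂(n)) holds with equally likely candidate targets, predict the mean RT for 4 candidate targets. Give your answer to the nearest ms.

RT is linear in log₂ n, so two points fix the line:
  b = (1290 − 570) / (log₂ 32 − log₂ 2) = 720 / (5 − 1) = 180 ms/bit
  a = 570 − 180 × 1 = 390 ms
Then RT(4) = 390 + 180 × log₂ 4 = 390 + 180 × 2 ≈ 750.000 ms.

750 ms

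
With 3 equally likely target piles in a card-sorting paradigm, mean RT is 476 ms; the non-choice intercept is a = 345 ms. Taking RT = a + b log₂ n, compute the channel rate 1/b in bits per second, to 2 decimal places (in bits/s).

b = (476 − 345)/log₂ 3 = 131/1.5850 = 82.652 ms per bit = 0.08265 s/bit; the reciprocal is 12.099 bits/s.

12.10 bits/s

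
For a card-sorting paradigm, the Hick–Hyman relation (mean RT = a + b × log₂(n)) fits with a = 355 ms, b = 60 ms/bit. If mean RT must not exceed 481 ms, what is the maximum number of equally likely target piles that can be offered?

Information budget: (481 − 355)/60 = 2.1000 bits, so n ≤ 2^2.1000 = 4.287 → at most 4.

4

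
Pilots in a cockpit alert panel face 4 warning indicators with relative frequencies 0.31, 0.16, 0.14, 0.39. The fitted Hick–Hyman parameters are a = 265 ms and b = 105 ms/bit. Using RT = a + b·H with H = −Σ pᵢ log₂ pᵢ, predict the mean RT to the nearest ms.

H = 0.31·log₂(1/0.31) + 0.16·log₂(1/0.16) + 0.14·log₂(1/0.14) + 0.39·log₂(1/0.39) = 1.8737 bits.
RT = 265 + 105 × 1.8737 = 461.74 ms.

462 ms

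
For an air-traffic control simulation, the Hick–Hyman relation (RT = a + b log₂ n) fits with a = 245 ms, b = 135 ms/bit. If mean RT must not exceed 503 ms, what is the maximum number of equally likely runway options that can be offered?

Information budget: (503 − 245)/135 = 1.9111 bits, so n ≤ 2^1.9111 = 3.761 → at most 3.

3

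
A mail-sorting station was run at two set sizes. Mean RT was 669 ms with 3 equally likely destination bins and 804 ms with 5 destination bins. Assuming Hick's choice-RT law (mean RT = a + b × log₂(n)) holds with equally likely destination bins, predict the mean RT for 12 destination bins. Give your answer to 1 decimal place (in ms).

Fit slope and intercept:
  b = (804 − 669) / (log₂ 5 − log₂ 3) = 135 / (2.3219 − 1.5850) = 183.184 ms/bit
  a = 669 − 183.184 × 1.5850 = 378.661 ms
Then RT(12) = 378.661 + 183.184 × log₂ 12 = 378.661 + 183.184 × 3.5850 ≈ 1035.367 ms.

1035.4 ms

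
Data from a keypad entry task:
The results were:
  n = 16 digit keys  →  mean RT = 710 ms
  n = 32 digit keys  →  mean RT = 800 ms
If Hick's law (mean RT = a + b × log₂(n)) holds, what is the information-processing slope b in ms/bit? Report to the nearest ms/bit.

Slope: b = (800 − 710) / (log₂ 32 − log₂ 16) = 90/1.0000 = 90 ms/bit.

90 ms/bit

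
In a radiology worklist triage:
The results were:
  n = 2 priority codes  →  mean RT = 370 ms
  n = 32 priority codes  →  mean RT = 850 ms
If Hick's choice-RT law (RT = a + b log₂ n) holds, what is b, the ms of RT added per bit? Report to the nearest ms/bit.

Slope: b = (850 − 370) / (log₂ 32 − log₂ 2) = 480/4.0000 = 120 ms/bit.

120 ms/bit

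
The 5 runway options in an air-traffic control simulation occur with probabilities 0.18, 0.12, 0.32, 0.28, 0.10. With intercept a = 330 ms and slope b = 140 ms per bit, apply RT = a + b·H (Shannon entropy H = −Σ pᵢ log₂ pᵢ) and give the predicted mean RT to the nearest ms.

H = 0.18·log₂(1/0.18) + 0.12·log₂(1/0.12) + 0.32·log₂(1/0.32) + 0.28·log₂(1/0.28) + 0.10·log₂(1/0.10) = 2.1848 bits.
RT = 330 + 140 × 2.1848 = 635.88 ms.

636 ms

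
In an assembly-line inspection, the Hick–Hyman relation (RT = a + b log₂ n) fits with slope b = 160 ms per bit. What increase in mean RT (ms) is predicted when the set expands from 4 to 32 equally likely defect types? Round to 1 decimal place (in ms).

480.0 ms

Only the slope matters, since a is common to both: ΔRT = b·log₂(n₂/n₁).
log₂(32) − log₂(4) = log₂(32/4) = log₂(8) = 3.
ΔRT = 160 × 3.0000 = 480.000 ms.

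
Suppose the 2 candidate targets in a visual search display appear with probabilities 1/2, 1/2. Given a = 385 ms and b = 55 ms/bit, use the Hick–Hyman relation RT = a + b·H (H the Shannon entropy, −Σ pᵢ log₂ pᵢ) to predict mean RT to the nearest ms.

440 ms

H = −Σ pᵢ log₂ pᵢ = 0.5·1 + 0.5·1 = 1.000 bits.
RT = 385 + 55 × 1.000 = 440.00 ms.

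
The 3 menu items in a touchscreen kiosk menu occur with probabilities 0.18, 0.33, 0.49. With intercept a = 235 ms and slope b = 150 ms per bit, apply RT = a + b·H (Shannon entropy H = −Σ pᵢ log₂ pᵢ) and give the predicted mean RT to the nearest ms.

457 ms

Entropy contributions −pᵢ log₂ pᵢ: 0.4453, 0.5278, 0.5043; sum H = 1.4774 bits.
RT = a + bH = 235 + 150·1.4774 = 456.61 ms.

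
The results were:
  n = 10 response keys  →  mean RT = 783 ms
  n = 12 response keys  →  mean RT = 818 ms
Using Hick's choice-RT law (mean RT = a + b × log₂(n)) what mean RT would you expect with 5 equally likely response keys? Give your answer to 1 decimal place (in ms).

649.9 ms

Fit slope and intercept:
  b = (818 − 783) / (log₂ 12 − log₂ 10) = 35 / (3.5850 − 3.3219) = 133.062 ms/bit
  a = 783 − 133.062 × 3.3219 = 340.976 ms
Then RT(5) = 340.976 + 133.062 × log₂ 5 = 340.976 + 133.062 × 2.3219 ≈ 649.938 ms.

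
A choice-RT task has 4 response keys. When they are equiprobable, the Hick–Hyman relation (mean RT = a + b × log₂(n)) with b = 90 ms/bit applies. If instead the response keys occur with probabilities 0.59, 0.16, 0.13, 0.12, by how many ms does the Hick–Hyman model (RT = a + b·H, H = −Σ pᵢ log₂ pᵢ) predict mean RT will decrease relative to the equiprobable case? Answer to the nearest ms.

34 ms

Equiprobable entropy H₀ = log₂ 4 = 2.0000 bits.
Skewed entropy H = −Σ pᵢ log₂ pᵢ = 1.6218 bits.
ΔRT = b·(H₀ − H) = 90 × 0.3782 = 34.03 ms.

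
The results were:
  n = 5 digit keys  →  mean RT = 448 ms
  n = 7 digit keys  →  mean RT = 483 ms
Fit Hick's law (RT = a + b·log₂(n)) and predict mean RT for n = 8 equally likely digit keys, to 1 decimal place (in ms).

496.9 ms

RT is linear in log₂ n, so two points fix the line:
  b = (483 − 448) / (log₂ 7 − log₂ 5) = 35 / (2.8074 − 2.3219) = 72.101 ms/bit
  a = 448 − 72.101 × 2.3219 = 280.586 ms
Then RT(8) = 280.586 + 72.101 × log₂ 8 = 280.586 + 72.101 × 3 ≈ 496.890 ms.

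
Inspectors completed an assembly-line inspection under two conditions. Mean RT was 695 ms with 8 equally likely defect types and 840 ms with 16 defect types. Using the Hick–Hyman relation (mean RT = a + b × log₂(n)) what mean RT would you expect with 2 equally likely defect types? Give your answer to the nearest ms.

405 ms

Fit slope and intercept:
  b = (840 − 695) / (log₂ 16 − log₂ 8) = 145 / (4 − 3) = 145 ms/bit
  a = 695 − 145 × 3 = 260 ms
Then RT(2) = 260 + 145 × log₂ 2 = 260 + 145 × 1 ≈ 405.000 ms.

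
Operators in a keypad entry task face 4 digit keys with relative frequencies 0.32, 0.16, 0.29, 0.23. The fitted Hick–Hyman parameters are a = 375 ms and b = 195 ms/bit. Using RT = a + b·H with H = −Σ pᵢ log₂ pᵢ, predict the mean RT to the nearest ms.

H = 0.32·log₂(1/0.32) + 0.16·log₂(1/0.16) + 0.29·log₂(1/0.29) + 0.23·log₂(1/0.23) = 1.9546 bits.
RT = 375 + 195 × 1.9546 = 756.15 ms.

756 ms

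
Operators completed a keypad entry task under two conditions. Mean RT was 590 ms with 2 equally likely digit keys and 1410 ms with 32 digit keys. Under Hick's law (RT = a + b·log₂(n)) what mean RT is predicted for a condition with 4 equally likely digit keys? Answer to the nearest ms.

795 ms

RT is linear in log₂ n, so two points fix the line:
  b = (1410 − 590) / (log₂ 32 − log₂ 2) = 820 / (5 − 1) = 205 ms/bit
  a = 590 − 205 × 1 = 385 ms
Then RT(4) = 385 + 205 × log₂ 4 = 385 + 205 × 2 ≈ 795.000 ms.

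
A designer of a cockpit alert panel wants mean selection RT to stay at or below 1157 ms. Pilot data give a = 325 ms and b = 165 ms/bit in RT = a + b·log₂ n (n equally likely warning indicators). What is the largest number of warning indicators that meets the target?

165·log₂ n ≤ 1157 − 325 = 832, giving log₂ n ≤ 5.0424 and n ≤ 32.955. The largest whole number is 32.

32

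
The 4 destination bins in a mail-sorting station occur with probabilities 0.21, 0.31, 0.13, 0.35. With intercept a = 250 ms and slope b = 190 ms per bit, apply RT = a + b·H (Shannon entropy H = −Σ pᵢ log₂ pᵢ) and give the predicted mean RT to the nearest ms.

613 ms

H = 0.21·log₂(1/0.21) + 0.31·log₂(1/0.31) + 0.13·log₂(1/0.13) + 0.35·log₂(1/0.35) = 1.9094 bits.
RT = 250 + 190 × 1.9094 = 612.78 ms.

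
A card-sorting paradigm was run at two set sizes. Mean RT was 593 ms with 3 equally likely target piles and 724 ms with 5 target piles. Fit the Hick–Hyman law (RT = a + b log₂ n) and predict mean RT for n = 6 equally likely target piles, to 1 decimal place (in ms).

Solve the two-equation system in a and b:
  b = (724 − 593) / (log₂ 5 − log₂ 3) = 131 / (2.3219 − 1.5850) = 177.756 ms/bit
  a = 593 − 177.756 × 1.5850 = 311.264 ms
Then RT(6) = 311.264 + 177.756 × log₂ 6 = 311.264 + 177.756 × 2.5850 ≈ 770.756 ms.

770.8 ms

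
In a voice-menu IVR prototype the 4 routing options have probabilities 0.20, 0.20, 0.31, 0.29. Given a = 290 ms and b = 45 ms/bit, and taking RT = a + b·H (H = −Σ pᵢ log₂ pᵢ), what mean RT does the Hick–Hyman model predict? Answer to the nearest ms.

Entropy contributions −pᵢ log₂ pᵢ: 0.4644, 0.4644, 0.5238, 0.5179; sum H = 1.9705 bits.
RT = a + bH = 290 + 45·1.9705 = 378.67 ms.

379 ms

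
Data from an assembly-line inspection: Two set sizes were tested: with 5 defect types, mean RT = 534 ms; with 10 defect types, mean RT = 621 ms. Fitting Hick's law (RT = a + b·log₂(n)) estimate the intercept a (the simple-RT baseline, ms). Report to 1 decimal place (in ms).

332.0 ms

Slope: b = (621 − 534) / (log₂ 10 − log₂ 5) = 87/1.0000 = 87.000 ms/bit.
Intercept: a = 534 − 87.000·log₂(5) = 331.992 ms.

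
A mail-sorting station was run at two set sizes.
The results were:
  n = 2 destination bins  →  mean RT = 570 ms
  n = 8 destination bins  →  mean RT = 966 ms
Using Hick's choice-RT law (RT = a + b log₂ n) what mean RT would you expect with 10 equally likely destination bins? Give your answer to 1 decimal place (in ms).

1029.7 ms

RT is linear in log₂ n, so two points fix the line:
  b = (966 − 570) / (log₂ 8 − log₂ 2) = 396 / (3 − 1) = 198.000 ms/bit
  a = 570 − 198.000 × 1 = 372.000 ms
Then RT(10) = 372.000 + 198.000 × log₂ 10 = 372.000 + 198.000 × 3.3219 ≈ 1029.742 ms.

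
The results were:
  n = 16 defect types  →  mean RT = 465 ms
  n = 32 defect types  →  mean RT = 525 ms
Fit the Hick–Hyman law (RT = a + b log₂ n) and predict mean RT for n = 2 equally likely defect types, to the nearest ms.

285 ms

Fit slope and intercept:
  b = (525 − 465) / (log₂ 32 − log₂ 16) = 60 / (5 − 4) = 60 ms/bit
  a = 465 − 60 × 4 = 225 ms
Then RT(2) = 225 + 60 × log₂ 2 = 225 + 60 × 1 ≈ 285.000 ms.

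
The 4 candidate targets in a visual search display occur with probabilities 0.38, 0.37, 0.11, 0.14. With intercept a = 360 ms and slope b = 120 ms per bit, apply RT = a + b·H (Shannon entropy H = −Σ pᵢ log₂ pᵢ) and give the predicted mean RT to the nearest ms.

H = 0.38·log₂(1/0.38) + 0.37·log₂(1/0.37) + 0.11·log₂(1/0.11) + 0.14·log₂(1/0.14) = 1.8086 bits.
RT = 360 + 120 × 1.8086 = 577.03 ms.

577 ms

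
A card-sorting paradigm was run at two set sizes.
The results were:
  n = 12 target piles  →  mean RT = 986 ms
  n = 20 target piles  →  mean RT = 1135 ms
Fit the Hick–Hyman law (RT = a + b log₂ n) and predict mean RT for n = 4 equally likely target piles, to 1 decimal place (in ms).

Fit slope and intercept:
  b = (1135 − 986) / (log₂ 20 − log₂ 12) = 149 / (4.3219 − 3.5850) = 202.180 ms/bit
  a = 986 − 202.180 × 3.5850 = 261.191 ms
Then RT(4) = 261.191 + 202.180 × log₂ 4 = 261.191 + 202.180 × 2 ≈ 665.552 ms.

665.6 ms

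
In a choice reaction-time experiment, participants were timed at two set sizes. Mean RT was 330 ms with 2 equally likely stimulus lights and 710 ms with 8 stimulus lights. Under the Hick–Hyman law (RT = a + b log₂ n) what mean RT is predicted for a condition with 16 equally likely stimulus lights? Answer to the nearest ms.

RT is linear in log₂ n, so two points fix the line:
  b = (710 − 330) / (log₂ 8 − log₂ 2) = 380 / (3 − 1) = 190 ms/bit
  a = 330 − 190 × 1 = 140 ms
Then RT(16) = 140 + 190 × log₂ 16 = 140 + 190 × 4 ≈ 900.000 ms.

900 ms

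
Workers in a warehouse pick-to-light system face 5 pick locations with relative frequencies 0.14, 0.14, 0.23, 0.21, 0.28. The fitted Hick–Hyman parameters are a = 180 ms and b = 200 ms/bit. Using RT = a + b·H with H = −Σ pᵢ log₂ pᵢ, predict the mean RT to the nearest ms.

H = 0.14·log₂(1/0.14) + 0.14·log₂(1/0.14) + 0.23·log₂(1/0.23) + 0.21·log₂(1/0.21) + 0.28·log₂(1/0.28) = 2.2689 bits.
RT = 180 + 200 × 2.2689 = 633.79 ms.

634 ms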